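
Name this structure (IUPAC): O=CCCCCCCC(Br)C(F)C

8-bromo-9-fluorodecanal

Counting along the main chain through the –CHO group gives 10 carbons: the parent is decane.
An aldehyde (terminal –CHO) is the principal characteristic group, giving the suffix -al.
Choose the numbering such that the aldehyde carbon is C-1 by definition.
This places a bromo group at C-8; a fluoro group at C-9.
The substituents are ordered alphabetically, ignoring any di-/tri- multipliers.
Putting it together: 8-bromo-9-fluorodecanal.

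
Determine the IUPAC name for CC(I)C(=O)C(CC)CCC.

The longest chain bearing the carbonyl is 7 carbons long (heptane).
The highest-priority functional group is a ketone (C=O on an internal carbon), so the name ends in -one.
The numbering direction is chosen so that numbering from this end puts the carbonyl group at C-3 rather than C-5.
That gives the carbonyl at C-3; an ethyl group at C-4; an iodo group at C-2.
The substituents are ordered alphabetically, ignoring any di-/tri- multipliers.
Assembling the pieces gives 4-ethyl-2-iodoheptan-3-one.

4-ethyl-2-iodoheptan-3-one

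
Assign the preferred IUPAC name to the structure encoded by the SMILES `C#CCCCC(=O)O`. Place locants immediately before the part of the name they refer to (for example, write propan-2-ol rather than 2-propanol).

Counting along the main chain through the –COOH group and the multiple bond gives 6 carbons: the parent is hexane.
A carboxylic acid (terminal –COOH) is the principal characteristic group, giving the suffix -oic acid.
The chain contains a C≡C triple bond, so the unsaturation ending is -yne.
Number the chain so that the carboxylic acid carbon is C-1 by definition.
This places the triple bond between C-5 and C-6.
The name is hex-5-ynoic acid.

hex-5-ynoic acid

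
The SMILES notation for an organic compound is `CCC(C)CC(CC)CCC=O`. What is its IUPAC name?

4-ethyl-6-methyloctanal

Counting along the main chain through the –CHO group gives 8 carbons: the parent is octane.
The highest-priority functional group is an aldehyde (terminal –CHO), so the name ends in -al.
Choose the numbering such that the aldehyde carbon is C-1 by definition.
This places an ethyl group at C-4; a methyl group at C-6.
Substituent prefixes are cited in alphabetical order (multiplying prefixes like di-/tri- are ignored for ordering).
Putting it together: 4-ethyl-6-methyloctanal.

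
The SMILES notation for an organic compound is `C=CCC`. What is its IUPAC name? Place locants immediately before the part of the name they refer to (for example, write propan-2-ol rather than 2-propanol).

but-1-ene

The longest chain bearing the multiple bond is 4 carbons long (butane).
There is one C=C double bond, indicated by the ending -ene.
Choose the numbering such that numbering from this end puts the double bond at C-1 rather than C-3.
This places the double bond between C-1 and C-2.
Putting it together: but-1-ene.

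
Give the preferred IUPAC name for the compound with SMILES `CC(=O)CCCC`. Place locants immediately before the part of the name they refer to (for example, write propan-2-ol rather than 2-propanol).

The longest chain bearing the carbonyl is 6 carbons long (hexane).
The highest-priority functional group is a ketone (C=O on an internal carbon), so the name ends in -one.
Choose the numbering such that numbering from this end puts the carbonyl group at C-2 rather than C-5.
That gives the carbonyl at C-2.
The name is hexan-2-one.

hexan-2-one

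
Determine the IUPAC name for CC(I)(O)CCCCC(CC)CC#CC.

7-ethyl-2-iodoundec-9-yn-2-ol

The longest chain bearing the –OH group and the multiple bond is 11 carbons long (undecane).
The principal characteristic group is an alcohol (–OH), named with the suffix -ol.
There is one C≡C triple bond, indicated by the ending -yne.
Number the chain so that numbering from this end puts the hydroxyl group at C-2 rather than C-10.
That gives the hydroxyl at C-2; the triple bond between C-9 and C-10; an ethyl group at C-7; an iodo group at C-2.
The substituents are ordered alphabetically, ignoring any di-/tri- multipliers.
Putting it together: 7-ethyl-2-iodoundec-9-yn-2-ol.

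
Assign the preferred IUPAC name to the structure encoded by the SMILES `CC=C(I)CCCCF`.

7-fluoro-3-iodohept-2-ene

The longest chain bearing the multiple bond is 7 carbons long (heptane).
There is one C=C double bond, indicated by the ending -ene.
The numbering direction is chosen so that numbering from this end puts the double bond at C-2 rather than C-5.
With this numbering: the double bond between C-2 and C-3; a fluoro group at C-7; an iodo group at C-3.
The substituents are ordered alphabetically, ignoring any di-/tri- multipliers.
Putting it together: 7-fluoro-3-iodohept-2-ene.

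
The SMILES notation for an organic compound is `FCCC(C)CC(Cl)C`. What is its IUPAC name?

5-chloro-1-fluoro-3-methylhexane

The longest continuous carbon chain has 6 atoms, so the parent hydride is hexane.
Choose the numbering such that the substituent locant set {1,3,5} is lower than {2,4,6} at the first point of difference.
This places a chloro group at C-5; a fluoro group at C-1; a methyl group at C-3.
Prefixes are listed alphabetically: chloro, fluoro, methyl.
Putting it together: 5-chloro-1-fluoro-3-methylhexane.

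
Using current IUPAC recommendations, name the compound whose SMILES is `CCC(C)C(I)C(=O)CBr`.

Counting along the main chain through the carbonyl gives 6 carbons: the parent is hexane.
The principal characteristic group is a ketone (C=O on an internal carbon), named with the suffix -one.
Choose the numbering such that numbering from this end puts the carbonyl group at C-2 rather than C-5.
With this numbering: the carbonyl at C-2; a bromo group at C-1; an iodo group at C-3; a methyl group at C-4.
Substituent prefixes are cited in alphabetical order (multiplying prefixes like di-/tri- are ignored for ordering).
The name is 1-bromo-3-iodo-4-methylhexan-2-one.

1-bromo-3-iodo-4-methylhexan-2-one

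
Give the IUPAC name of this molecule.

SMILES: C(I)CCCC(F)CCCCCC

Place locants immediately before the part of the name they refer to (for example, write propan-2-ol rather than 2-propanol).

5-fluoro-1-iodoundecane

The parent chain contains 11 carbons (undecane).
The numbering direction is chosen so that the substituent locant set {1,5} is lower than {7,11} at the first point of difference.
That gives a fluoro group at C-5; an iodo group at C-1.
Prefixes are listed alphabetically: fluoro, iodo.
The name is 5-fluoro-1-iodoundecane.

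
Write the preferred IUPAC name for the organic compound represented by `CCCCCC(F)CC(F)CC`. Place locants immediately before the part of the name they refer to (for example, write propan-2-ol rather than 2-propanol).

3,5-difluorodecane

The parent chain contains 10 carbons (decane).
The numbering direction is chosen so that the substituent locant set {3,5} is lower than {6,8} at the first point of difference.
That gives fluoro groups at C-3 and C-5.
Putting it together: 3,5-difluorodecane.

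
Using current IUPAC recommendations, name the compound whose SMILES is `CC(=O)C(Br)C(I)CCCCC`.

Counting along the main chain through the carbonyl gives 9 carbons: the parent is nonane.
A ketone (C=O on an internal carbon) is the principal characteristic group, giving the suffix -one.
Choose the numbering such that numbering from this end puts the carbonyl group at C-2 rather than C-8.
With this numbering: the carbonyl at C-2; a bromo group at C-3; an iodo group at C-4.
Prefixes are listed alphabetically: bromo, iodo.
Putting it together: 3-bromo-4-iodononan-2-one.

3-bromo-4-iodononan-2-one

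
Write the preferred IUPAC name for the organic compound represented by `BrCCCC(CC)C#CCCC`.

Counting along the main chain through the multiple bond gives 9 carbons: the parent is nonane.
There is one C≡C triple bond, indicated by the ending -yne.
Choose the numbering such that numbering from this end puts the triple bond at C-4 rather than C-5.
With this numbering: the triple bond between C-4 and C-5; a bromo group at C-9; an ethyl group at C-6.
Substituent prefixes are cited in alphabetical order (multiplying prefixes like di-/tri- are ignored for ordering).
Assembling the pieces gives 9-bromo-6-ethylnon-4-yne.

9-bromo-6-ethylnon-4-yne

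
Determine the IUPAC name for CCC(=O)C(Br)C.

2-bromopentan-3-one

The longest chain bearing the carbonyl is 5 carbons long (pentane).
The highest-priority functional group is a ketone (C=O on an internal carbon), so the name ends in -one.
The numbering direction is chosen so that the substituent locant set {2} is lower than {4} at the first point of difference.
This places the carbonyl at C-3; a bromo group at C-2.
Assembling the pieces gives 2-bromopentan-3-one.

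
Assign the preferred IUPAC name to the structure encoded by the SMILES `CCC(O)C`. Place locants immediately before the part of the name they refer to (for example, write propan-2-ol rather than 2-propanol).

The longest carbon chain that includes the –OH group has 4 carbons, so the parent hydride is butane.
An alcohol (–OH) is the principal characteristic group, giving the suffix -ol.
Choose the numbering such that numbering from this end puts the hydroxyl group at C-2 rather than C-3.
That gives the hydroxyl at C-2.
The name is butan-2-ol.

butan-2-ol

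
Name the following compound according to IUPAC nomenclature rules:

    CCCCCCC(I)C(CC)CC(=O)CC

The longest chain bearing the carbonyl is 12 carbons long (dodecane).
The principal characteristic group is a ketone (C=O on an internal carbon), named with the suffix -one.
Choose the numbering such that numbering from this end puts the carbonyl group at C-3 rather than C-10.
This places the carbonyl at C-3; an ethyl group at C-5; an iodo group at C-6.
Prefixes are listed alphabetically: ethyl, iodo.
Putting it together: 5-ethyl-6-iodododecan-3-one.

5-ethyl-6-iodododecan-3-one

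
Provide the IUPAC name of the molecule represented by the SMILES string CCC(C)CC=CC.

5-methylhept-2-ene

The longest chain bearing the multiple bond is 7 carbons long (heptane).
There is one C=C double bond, indicated by the ending -ene.
The numbering direction is chosen so that numbering from this end puts the double bond at C-2 rather than C-5.
This places the double bond between C-2 and C-3; a methyl group at C-5.
The name is 5-methylhept-2-ene.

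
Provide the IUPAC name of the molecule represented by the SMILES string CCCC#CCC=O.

The longest chain bearing the –CHO group and the multiple bond is 7 carbons long (heptane).
An aldehyde (terminal –CHO) is the principal characteristic group, giving the suffix -al.
A C≡C triple bond in the chain gives the infix -yne-.
Number the chain so that the aldehyde carbon is C-1 by definition.
With this numbering: the triple bond between C-3 and C-4.
The name is hept-3-ynal.

hept-3-ynal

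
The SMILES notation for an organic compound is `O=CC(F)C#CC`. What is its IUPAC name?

Counting along the main chain through the –CHO group and the multiple bond gives 5 carbons: the parent is pentane.
An aldehyde (terminal –CHO) is the principal characteristic group, giving the suffix -al.
A C≡C triple bond in the chain gives the infix -yne-.
Number the chain so that the aldehyde carbon is C-1 by definition.
That gives the triple bond between C-3 and C-4; a fluoro group at C-2.
The name is 2-fluoropent-3-ynal.

2-fluoropent-3-ynal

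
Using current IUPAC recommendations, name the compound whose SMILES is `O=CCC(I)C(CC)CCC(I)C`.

4-ethyl-3,7-diiodooctanal

The longest carbon chain that includes the –CHO group has 8 carbons, so the parent hydride is octane.
An aldehyde (terminal –CHO) is the principal characteristic group, giving the suffix -al.
Number the chain so that the aldehyde carbon is C-1 by definition.
With this numbering: an ethyl group at C-4; iodo groups at C-3 and C-7.
The substituents are ordered alphabetically, ignoring any di-/tri- multipliers.
Assembling the pieces gives 4-ethyl-3,7-diiodooctanal.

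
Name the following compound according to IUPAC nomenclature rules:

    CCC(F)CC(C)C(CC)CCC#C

5-ethyl-8-fluoro-6-methyldec-1-yne

The longest chain bearing the multiple bond is 10 carbons long (decane).
A C≡C triple bond in the chain gives the infix -yne-.
Number the chain so that numbering from this end puts the triple bond at C-1 rather than C-9.
With this numbering: the triple bond between C-1 and C-2; an ethyl group at C-5; a fluoro group at C-8; a methyl group at C-6.
The substituents are ordered alphabetically, ignoring any di-/tri- multipliers.
Assembling the pieces gives 5-ethyl-8-fluoro-6-methyldec-1-yne.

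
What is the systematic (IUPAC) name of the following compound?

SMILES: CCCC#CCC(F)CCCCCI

The longest carbon chain that includes the multiple bond has 12 carbons, so the parent hydride is dodecane.
There is one C≡C triple bond, indicated by the ending -yne.
The numbering direction is chosen so that numbering from this end puts the triple bond at C-4 rather than C-8.
With this numbering: the triple bond between C-4 and C-5; a fluoro group at C-7; an iodo group at C-12.
The substituents are ordered alphabetically, ignoring any di-/tri- multipliers.
Assembling the pieces gives 7-fluoro-12-iodododec-4-yne.

7-fluoro-12-iodododec-4-yne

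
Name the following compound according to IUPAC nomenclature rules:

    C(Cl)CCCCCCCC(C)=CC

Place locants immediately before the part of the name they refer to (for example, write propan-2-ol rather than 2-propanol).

11-chloro-3-methylundec-2-ene

The longest carbon chain that includes the multiple bond has 11 carbons, so the parent hydride is undecane.
A C=C double bond in the chain gives the infix -ene-.
The numbering direction is chosen so that numbering from this end puts the double bond at C-2 rather than C-9.
That gives the double bond between C-2 and C-3; a chloro group at C-11; a methyl group at C-3.
Substituent prefixes are cited in alphabetical order (multiplying prefixes like di-/tri- are ignored for ordering).
The name is 11-chloro-3-methylundec-2-ene.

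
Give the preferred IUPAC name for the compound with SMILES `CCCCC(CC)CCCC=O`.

5-ethylnonanal

Counting along the main chain through the –CHO group gives 9 carbons: the parent is nonane.
The principal characteristic group is an aldehyde (terminal –CHO), named with the suffix -al.
Number the chain so that the aldehyde carbon is C-1 by definition.
That gives an ethyl group at C-5.
Assembling the pieces gives 5-ethylnonanal.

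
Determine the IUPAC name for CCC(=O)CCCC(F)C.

Counting along the main chain through the carbonyl gives 8 carbons: the parent is octane.
The principal characteristic group is a ketone (C=O on an internal carbon), named with the suffix -one.
Number the chain so that numbering from this end puts the carbonyl group at C-3 rather than C-6.
That gives the carbonyl at C-3; a fluoro group at C-7.
Putting it together: 7-fluorooctan-3-one.

7-fluorooctan-3-one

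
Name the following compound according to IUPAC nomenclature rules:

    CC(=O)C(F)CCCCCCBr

Counting along the main chain through the carbonyl gives 9 carbons: the parent is nonane.
The highest-priority functional group is a ketone (C=O on an internal carbon), so the name ends in -one.
Choose the numbering such that numbering from this end puts the carbonyl group at C-2 rather than C-8.
This places the carbonyl at C-2; a bromo group at C-9; a fluoro group at C-3.
The substituents are ordered alphabetically, ignoring any di-/tri- multipliers.
Assembling the pieces gives 9-bromo-3-fluorononan-2-one.

9-bromo-3-fluorononan-2-one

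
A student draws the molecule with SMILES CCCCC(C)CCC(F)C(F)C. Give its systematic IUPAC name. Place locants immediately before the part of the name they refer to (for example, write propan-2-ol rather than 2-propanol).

2,3-difluoro-6-methyldecane

The longest carbon chain is 10 atoms: the parent is decane.
Number the chain so that the substituent locant set {2,3,6} is lower than {5,8,9} at the first point of difference.
With this numbering: fluoro groups at C-2 and C-3; a methyl group at C-6.
Substituent prefixes are cited in alphabetical order (multiplying prefixes like di-/tri- are ignored for ordering).
Putting it together: 2,3-difluoro-6-methyldecane.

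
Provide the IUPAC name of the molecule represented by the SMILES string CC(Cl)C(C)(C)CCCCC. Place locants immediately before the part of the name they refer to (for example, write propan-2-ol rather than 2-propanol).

The longest carbon chain is 8 atoms: the parent is octane.
Choose the numbering such that the substituent locant set {2,3,3} is lower than {6,6,7} at the first point of difference.
This places a chloro group at C-2; two methyl groups at C-3.
Prefixes are listed alphabetically: chloro, methyl.
Assembling the pieces gives 2-chloro-3,3-dimethyloctane.

2-chloro-3,3-dimethyloctane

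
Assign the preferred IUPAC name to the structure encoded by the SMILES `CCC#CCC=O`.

Counting along the main chain through the –CHO group and the multiple bond gives 6 carbons: the parent is hexane.
The highest-priority functional group is an aldehyde (terminal –CHO), so the name ends in -al.
A C≡C triple bond in the chain gives the infix -yne-.
The numbering direction is chosen so that the aldehyde carbon is C-1 by definition.
That gives the triple bond between C-3 and C-4.
Putting it together: hex-3-ynal.

hex-3-ynal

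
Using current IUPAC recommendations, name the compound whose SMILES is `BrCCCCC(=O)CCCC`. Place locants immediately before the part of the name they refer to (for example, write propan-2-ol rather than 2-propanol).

1-bromononan-5-one

The longest carbon chain that includes the carbonyl has 9 carbons, so the parent hydride is nonane.
The principal characteristic group is a ketone (C=O on an internal carbon), named with the suffix -one.
Number the chain so that the substituent locant set {1} is lower than {9} at the first point of difference.
With this numbering: the carbonyl at C-5; a bromo group at C-1.
Putting it together: 1-bromononan-5-one.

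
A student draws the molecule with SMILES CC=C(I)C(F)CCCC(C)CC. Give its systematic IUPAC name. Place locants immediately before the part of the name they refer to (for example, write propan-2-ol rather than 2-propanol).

4-fluoro-3-iodo-8-methyldec-2-ene

The longest chain bearing the multiple bond is 10 carbons long (decane).
There is one C=C double bond, indicated by the ending -ene.
Number the chain so that numbering from this end puts the double bond at C-2 rather than C-8.
That gives the double bond between C-2 and C-3; a fluoro group at C-4; an iodo group at C-3; a methyl group at C-8.
Prefixes are listed alphabetically: fluoro, iodo, methyl.
Putting it together: 4-fluoro-3-iodo-8-methyldec-2-ene.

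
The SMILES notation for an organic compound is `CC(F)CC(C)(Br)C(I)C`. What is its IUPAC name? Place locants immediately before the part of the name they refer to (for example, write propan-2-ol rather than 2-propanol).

The parent chain contains 6 carbons (hexane).
Number the chain so that the substituent locant set {2,3,3,5} is lower than {2,4,4,5} at the first point of difference.
This places a bromo group at C-3; a fluoro group at C-5; an iodo group at C-2; a methyl group at C-3.
Prefixes are listed alphabetically: bromo, fluoro, iodo, methyl.
Assembling the pieces gives 3-bromo-5-fluoro-2-iodo-3-methylhexane.

3-bromo-5-fluoro-2-iodo-3-methylhexane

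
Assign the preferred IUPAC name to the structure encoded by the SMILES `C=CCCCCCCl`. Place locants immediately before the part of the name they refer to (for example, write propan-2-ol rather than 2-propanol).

The longest carbon chain that includes the multiple bond has 7 carbons, so the parent hydride is heptane.
A C=C double bond in the chain gives the infix -ene-.
Choose the numbering such that numbering from this end puts the double bond at C-1 rather than C-6.
This places the double bond between C-1 and C-2; a chloro group at C-7.
Assembling the pieces gives 7-chlorohept-1-ene.

7-chlorohept-1-ene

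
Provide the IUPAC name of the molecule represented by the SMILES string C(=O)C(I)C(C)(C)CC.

2-iodo-3,3-dimethylpentanal

The longest carbon chain that includes the –CHO group has 5 carbons, so the parent hydride is pentane.
An aldehyde (terminal –CHO) is the principal characteristic group, giving the suffix -al.
Choose the numbering such that the aldehyde carbon is C-1 by definition.
With this numbering: an iodo group at C-2; two methyl groups at C-3.
Prefixes are listed alphabetically: iodo, methyl.
Assembling the pieces gives 2-iodo-3,3-dimethylpentanal.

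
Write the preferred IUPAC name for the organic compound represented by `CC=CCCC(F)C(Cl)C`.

The longest chain bearing the multiple bond is 8 carbons long (octane).
There is one C=C double bond, indicated by the ending -ene.
Choose the numbering such that numbering from this end puts the double bond at C-2 rather than C-6.
This places the double bond between C-2 and C-3; a chloro group at C-7; a fluoro group at C-6.
Substituent prefixes are cited in alphabetical order (multiplying prefixes like di-/tri- are ignored for ordering).
Assembling the pieces gives 7-chloro-6-fluorooct-2-ene.

7-chloro-6-fluorooct-2-ene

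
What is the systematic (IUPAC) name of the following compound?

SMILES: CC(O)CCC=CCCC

The longest chain bearing the –OH group and the multiple bond is 9 carbons long (nonane).
The principal characteristic group is an alcohol (–OH), named with the suffix -ol.
The chain contains a C=C double bond, so the unsaturation ending is -ene.
Number the chain so that numbering from this end puts the hydroxyl group at C-2 rather than C-8.
That gives the hydroxyl at C-2; the double bond between C-5 and C-6.
Putting it together: non-5-en-2-ol.

non-5-en-2-ol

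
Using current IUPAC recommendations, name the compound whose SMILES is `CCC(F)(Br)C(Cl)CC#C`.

The longest carbon chain that includes the multiple bond has 7 carbons, so the parent hydride is heptane.
There is one C≡C triple bond, indicated by the ending -yne.
Choose the numbering such that numbering from this end puts the triple bond at C-1 rather than C-6.
This places the triple bond between C-1 and C-2; a bromo group at C-5; a chloro group at C-4; a fluoro group at C-5.
Prefixes are listed alphabetically: bromo, chloro, fluoro.
Putting it together: 5-bromo-4-chloro-5-fluorohept-1-yne.

5-bromo-4-chloro-5-fluorohept-1-yne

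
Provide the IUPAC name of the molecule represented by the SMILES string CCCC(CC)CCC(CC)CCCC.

4,7-diethylundecane

The parent chain contains 11 carbons (undecane).
Number the chain so that the substituent locant set {4,7} is lower than {5,8} at the first point of difference.
With this numbering: ethyl groups at C-4 and C-7.
Putting it together: 4,7-diethylundecane.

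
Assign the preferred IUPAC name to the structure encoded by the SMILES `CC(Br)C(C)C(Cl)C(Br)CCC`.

2,5-dibromo-4-chloro-3-methyloctane

The longest carbon chain is 8 atoms: the parent is octane.
Choose the numbering such that the substituent locant set {2,3,4,5} is lower than {4,5,6,7} at the first point of difference.
This places bromo groups at C-2 and C-5; a chloro group at C-4; a methyl group at C-3.
The substituents are ordered alphabetically, ignoring any di-/tri- multipliers.
The name is 2,5-dibromo-4-chloro-3-methyloctane.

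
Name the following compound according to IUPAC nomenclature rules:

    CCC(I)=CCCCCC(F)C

The longest carbon chain that includes the multiple bond has 10 carbons, so the parent hydride is decane.
The chain contains a C=C double bond, so the unsaturation ending is -ene.
Number the chain so that numbering from this end puts the double bond at C-3 rather than C-7.
That gives the double bond between C-3 and C-4; a fluoro group at C-9; an iodo group at C-3.
The substituents are ordered alphabetically, ignoring any di-/tri- multipliers.
Putting it together: 9-fluoro-3-iododec-3-ene.

9-fluoro-3-iododec-3-ene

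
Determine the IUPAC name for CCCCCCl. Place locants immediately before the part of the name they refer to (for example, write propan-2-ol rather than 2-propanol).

The parent chain contains 5 carbons (pentane).
Number the chain so that the substituent locant set {1} is lower than {5} at the first point of difference.
That gives a chloro group at C-1.
Assembling the pieces gives 1-chloropentane.

1-chloropentane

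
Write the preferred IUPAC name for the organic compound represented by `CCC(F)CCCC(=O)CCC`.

The longest carbon chain that includes the carbonyl has 10 carbons, so the parent hydride is decane.
The principal characteristic group is a ketone (C=O on an internal carbon), named with the suffix -one.
The numbering direction is chosen so that numbering from this end puts the carbonyl group at C-4 rather than C-7.
That gives the carbonyl at C-4; a fluoro group at C-8.
Putting it together: 8-fluorodecan-4-one.

8-fluorodecan-4-one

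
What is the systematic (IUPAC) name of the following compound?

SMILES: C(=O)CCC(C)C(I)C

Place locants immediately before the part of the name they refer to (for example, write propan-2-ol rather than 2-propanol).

5-iodo-4-methylhexanal

The longest chain bearing the –CHO group is 6 carbons long (hexane).
The principal characteristic group is an aldehyde (terminal –CHO), named with the suffix -al.
Number the chain so that the aldehyde carbon is C-1 by definition.
With this numbering: an iodo group at C-5; a methyl group at C-4.
The substituents are ordered alphabetically, ignoring any di-/tri- multipliers.
Putting it together: 5-iodo-4-methylhexanal.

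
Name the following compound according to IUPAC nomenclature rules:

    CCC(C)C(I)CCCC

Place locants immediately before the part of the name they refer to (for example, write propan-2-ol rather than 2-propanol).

The longest continuous carbon chain has 8 atoms, so the parent hydride is octane.
The numbering direction is chosen so that the substituent locant set {3,4} is lower than {5,6} at the first point of difference.
With this numbering: an iodo group at C-4; a methyl group at C-3.
Substituent prefixes are cited in alphabetical order (multiplying prefixes like di-/tri- are ignored for ordering).
Assembling the pieces gives 4-iodo-3-methyloctane.

4-iodo-3-methyloctane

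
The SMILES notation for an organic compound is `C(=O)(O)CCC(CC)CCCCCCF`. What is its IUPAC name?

Counting along the main chain through the –COOH group gives 10 carbons: the parent is decane.
The principal characteristic group is a carboxylic acid (terminal –COOH), named with the suffix -oic acid.
The numbering direction is chosen so that the carboxylic acid carbon is C-1 by definition.
This places an ethyl group at C-4; a fluoro group at C-10.
Prefixes are listed alphabetically: ethyl, fluoro.
Putting it together: 4-ethyl-10-fluorodecanoic acid.

4-ethyl-10-fluorodecanoic acid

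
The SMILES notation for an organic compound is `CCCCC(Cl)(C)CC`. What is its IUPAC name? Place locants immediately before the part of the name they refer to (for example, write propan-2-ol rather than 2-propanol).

3-chloro-3-methylheptane

The parent chain contains 7 carbons (heptane).
The numbering direction is chosen so that the substituent locant set {3,3} is lower than {5,5} at the first point of difference.
With this numbering: a chloro group at C-3; a methyl group at C-3.
Prefixes are listed alphabetically: chloro, methyl.
Assembling the pieces gives 3-chloro-3-methylheptane.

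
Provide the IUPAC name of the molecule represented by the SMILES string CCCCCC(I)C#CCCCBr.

1-bromo-6-iodoundec-4-yne

The longest chain bearing the multiple bond is 11 carbons long (undecane).
A C≡C triple bond in the chain gives the infix -yne-.
Choose the numbering such that numbering from this end puts the triple bond at C-4 rather than C-7.
This places the triple bond between C-4 and C-5; a bromo group at C-1; an iodo group at C-6.
Prefixes are listed alphabetically: bromo, iodo.
The name is 1-bromo-6-iodoundec-4-yne.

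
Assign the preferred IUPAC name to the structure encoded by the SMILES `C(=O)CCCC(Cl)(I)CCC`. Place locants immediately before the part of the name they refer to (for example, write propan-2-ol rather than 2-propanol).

5-chloro-5-iodooctanal

Counting along the main chain through the –CHO group gives 8 carbons: the parent is octane.
An aldehyde (terminal –CHO) is the principal characteristic group, giving the suffix -al.
Number the chain so that the aldehyde carbon is C-1 by definition.
This places a chloro group at C-5; an iodo group at C-5.
Prefixes are listed alphabetically: chloro, iodo.
Putting it together: 5-chloro-5-iodooctanal.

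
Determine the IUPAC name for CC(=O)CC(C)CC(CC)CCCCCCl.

The longest chain bearing the carbonyl is 11 carbons long (undecane).
The highest-priority functional group is a ketone (C=O on an internal carbon), so the name ends in -one.
Number the chain so that numbering from this end puts the carbonyl group at C-2 rather than C-10.
This places the carbonyl at C-2; a chloro group at C-11; an ethyl group at C-6; a methyl group at C-4.
Prefixes are listed alphabetically: chloro, ethyl, methyl.
Putting it together: 11-chloro-6-ethyl-4-methylundecan-2-one.

11-chloro-6-ethyl-4-methylundecan-2-one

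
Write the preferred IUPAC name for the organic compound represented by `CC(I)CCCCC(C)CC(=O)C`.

9-iodo-4-methyldecan-2-one

The longest chain bearing the carbonyl is 10 carbons long (decane).
The principal characteristic group is a ketone (C=O on an internal carbon), named with the suffix -one.
Number the chain so that numbering from this end puts the carbonyl group at C-2 rather than C-9.
With this numbering: the carbonyl at C-2; an iodo group at C-9; a methyl group at C-4.
Substituent prefixes are cited in alphabetical order (multiplying prefixes like di-/tri- are ignored for ordering).
Assembling the pieces gives 9-iodo-4-methyldecan-2-one.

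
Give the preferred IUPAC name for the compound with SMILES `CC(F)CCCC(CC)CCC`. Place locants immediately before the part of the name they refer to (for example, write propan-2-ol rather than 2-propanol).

6-ethyl-2-fluorononane

The longest continuous carbon chain has 9 atoms, so the parent hydride is nonane.
Choose the numbering such that the substituent locant set {2,6} is lower than {4,8} at the first point of difference.
With this numbering: an ethyl group at C-6; a fluoro group at C-2.
Substituent prefixes are cited in alphabetical order (multiplying prefixes like di-/tri- are ignored for ordering).
Assembling the pieces gives 6-ethyl-2-fluorononane.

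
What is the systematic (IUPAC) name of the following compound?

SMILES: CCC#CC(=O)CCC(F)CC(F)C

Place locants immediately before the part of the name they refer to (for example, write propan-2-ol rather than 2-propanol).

Counting along the main chain through the carbonyl and the multiple bond gives 11 carbons: the parent is undecane.
A ketone (C=O on an internal carbon) is the principal characteristic group, giving the suffix -one.
A C≡C triple bond in the chain gives the infix -yne-.
Choose the numbering such that numbering from this end puts the carbonyl group at C-5 rather than C-7.
This places the carbonyl at C-5; the triple bond between C-3 and C-4; fluoro groups at C-8 and C-10.
The name is 8,10-difluoroundec-3-yn-5-one.

8,10-difluoroundec-3-yn-5-one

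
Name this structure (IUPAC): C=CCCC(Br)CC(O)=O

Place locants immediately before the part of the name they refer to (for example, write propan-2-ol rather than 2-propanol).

3-bromohept-6-enoic acid

Counting along the main chain through the –COOH group and the multiple bond gives 7 carbons: the parent is heptane.
The principal characteristic group is a carboxylic acid (terminal –COOH), named with the suffix -oic acid.
A C=C double bond in the chain gives the infix -ene-.
The numbering direction is chosen so that the carboxylic acid carbon is C-1 by definition.
This places the double bond between C-6 and C-7; a bromo group at C-3.
The name is 3-bromohept-6-enoic acid.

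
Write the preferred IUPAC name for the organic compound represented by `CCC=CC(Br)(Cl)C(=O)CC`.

4-bromo-4-chlorooct-5-en-3-one

The longest chain bearing the carbonyl and the multiple bond is 8 carbons long (octane).
A ketone (C=O on an internal carbon) is the principal characteristic group, giving the suffix -one.
A C=C double bond in the chain gives the infix -ene-.
The numbering direction is chosen so that numbering from this end puts the carbonyl group at C-3 rather than C-6.
This places the carbonyl at C-3; the double bond between C-5 and C-6; a bromo group at C-4; a chloro group at C-4.
Prefixes are listed alphabetically: bromo, chloro.
Assembling the pieces gives 4-bromo-4-chlorooct-5-en-3-one.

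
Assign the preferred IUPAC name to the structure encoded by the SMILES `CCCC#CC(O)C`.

Counting along the main chain through the –OH group and the multiple bond gives 7 carbons: the parent is heptane.
The principal characteristic group is an alcohol (–OH), named with the suffix -ol.
There is one C≡C triple bond, indicated by the ending -yne.
The numbering direction is chosen so that numbering from this end puts the hydroxyl group at C-2 rather than C-6.
This places the hydroxyl at C-2; the triple bond between C-3 and C-4.
Putting it together: hept-3-yn-2-ol.

hept-3-yn-2-ol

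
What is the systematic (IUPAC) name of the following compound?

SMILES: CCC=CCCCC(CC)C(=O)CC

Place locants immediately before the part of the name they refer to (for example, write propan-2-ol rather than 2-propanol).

4-ethylundec-8-en-3-one

Counting along the main chain through the carbonyl and the multiple bond gives 11 carbons: the parent is undecane.
The principal characteristic group is a ketone (C=O on an internal carbon), named with the suffix -one.
There is one C=C double bond, indicated by the ending -ene.
Number the chain so that numbering from this end puts the carbonyl group at C-3 rather than C-9.
That gives the carbonyl at C-3; the double bond between C-8 and C-9; an ethyl group at C-4.
Assembling the pieces gives 4-ethylundec-8-en-3-one.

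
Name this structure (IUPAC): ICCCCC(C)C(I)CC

1,6-diiodo-5-methyloctane

The parent chain contains 8 carbons (octane).
The numbering direction is chosen so that the substituent locant set {1,5,6} is lower than {3,4,8} at the first point of difference.
With this numbering: iodo groups at C-1 and C-6; a methyl group at C-5.
Prefixes are listed alphabetically: iodo, methyl.
The name is 1,6-diiodo-5-methyloctane.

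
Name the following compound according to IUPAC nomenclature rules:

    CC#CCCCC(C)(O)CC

3-methylnon-7-yn-3-ol

The longest carbon chain that includes the –OH group and the multiple bond has 9 carbons, so the parent hydride is nonane.
An alcohol (–OH) is the principal characteristic group, giving the suffix -ol.
The chain contains a C≡C triple bond, so the unsaturation ending is -yne.
Number the chain so that numbering from this end puts the hydroxyl group at C-3 rather than C-7.
That gives the hydroxyl at C-3; the triple bond between C-7 and C-8; a methyl group at C-3.
Assembling the pieces gives 3-methylnon-7-yn-3-ol.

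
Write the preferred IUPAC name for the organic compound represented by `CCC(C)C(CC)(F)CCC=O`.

Counting along the main chain through the –CHO group gives 7 carbons: the parent is heptane.
An aldehyde (terminal –CHO) is the principal characteristic group, giving the suffix -al.
Number the chain so that the aldehyde carbon is C-1 by definition.
That gives an ethyl group at C-4; a fluoro group at C-4; a methyl group at C-5.
Substituent prefixes are cited in alphabetical order (multiplying prefixes like di-/tri- are ignored for ordering).
Assembling the pieces gives 4-ethyl-4-fluoro-5-methylheptanal.

4-ethyl-4-fluoro-5-methylheptanal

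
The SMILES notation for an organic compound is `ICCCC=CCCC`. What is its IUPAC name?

1-iodooct-4-ene

Counting along the main chain through the multiple bond gives 8 carbons: the parent is octane.
A C=C double bond in the chain gives the infix -ene-.
The numbering direction is chosen so that the substituent locant set {1} is lower than {8} at the first point of difference.
This places the double bond between C-4 and C-5; an iodo group at C-1.
Putting it together: 1-iodooct-4-ene.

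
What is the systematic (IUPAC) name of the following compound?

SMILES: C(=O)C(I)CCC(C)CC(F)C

Counting along the main chain through the –CHO group gives 8 carbons: the parent is octane.
The highest-priority functional group is an aldehyde (terminal –CHO), so the name ends in -al.
The numbering direction is chosen so that the aldehyde carbon is C-1 by definition.
This places a fluoro group at C-7; an iodo group at C-2; a methyl group at C-5.
The substituents are ordered alphabetically, ignoring any di-/tri- multipliers.
The name is 7-fluoro-2-iodo-5-methyloctanal.

7-fluoro-2-iodo-5-methyloctanal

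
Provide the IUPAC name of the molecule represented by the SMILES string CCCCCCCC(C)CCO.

3-methyldecan-1-ol

The longest chain bearing the –OH group is 10 carbons long (decane).
The highest-priority functional group is an alcohol (–OH), so the name ends in -ol.
The numbering direction is chosen so that numbering from this end puts the hydroxyl group at C-1 rather than C-10.
With this numbering: the hydroxyl at C-1; a methyl group at C-3.
Assembling the pieces gives 3-methyldecan-1-ol.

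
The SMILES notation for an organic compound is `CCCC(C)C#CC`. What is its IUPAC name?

Counting along the main chain through the multiple bond gives 7 carbons: the parent is heptane.
The chain contains a C≡C triple bond, so the unsaturation ending is -yne.
Choose the numbering such that numbering from this end puts the triple bond at C-2 rather than C-5.
That gives the triple bond between C-2 and C-3; a methyl group at C-4.
The name is 4-methylhept-2-yne.

4-methylhept-2-yne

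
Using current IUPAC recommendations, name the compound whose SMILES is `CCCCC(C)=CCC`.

4-methyloct-3-ene

Counting along the main chain through the multiple bond gives 8 carbons: the parent is octane.
The chain contains a C=C double bond, so the unsaturation ending is -ene.
Choose the numbering such that numbering from this end puts the double bond at C-3 rather than C-5.
That gives the double bond between C-3 and C-4; a methyl group at C-4.
Assembling the pieces gives 4-methyloct-3-ene.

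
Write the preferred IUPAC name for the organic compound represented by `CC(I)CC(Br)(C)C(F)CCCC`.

4-bromo-5-fluoro-2-iodo-4-methylnonane

The longest continuous carbon chain has 9 atoms, so the parent hydride is nonane.
The numbering direction is chosen so that the substituent locant set {2,4,4,5} is lower than {5,6,6,8} at the first point of difference.
With this numbering: a bromo group at C-4; a fluoro group at C-5; an iodo group at C-2; a methyl group at C-4.
Substituent prefixes are cited in alphabetical order (multiplying prefixes like di-/tri- are ignored for ordering).
Assembling the pieces gives 4-bromo-5-fluoro-2-iodo-4-methylnonane.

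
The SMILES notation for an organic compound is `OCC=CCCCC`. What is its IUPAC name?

hept-2-en-1-ol

The longest carbon chain that includes the –OH group and the multiple bond has 7 carbons, so the parent hydride is heptane.
An alcohol (–OH) is the principal characteristic group, giving the suffix -ol.
The chain contains a C=C double bond, so the unsaturation ending is -ene.
The numbering direction is chosen so that numbering from this end puts the hydroxyl group at C-1 rather than C-7.
With this numbering: the hydroxyl at C-1; the double bond between C-2 and C-3.
Assembling the pieces gives hept-2-en-1-ol.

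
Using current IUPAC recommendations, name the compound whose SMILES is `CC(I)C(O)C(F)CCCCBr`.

8-bromo-4-fluoro-2-iodooctan-3-ol

The longest chain bearing the –OH group is 8 carbons long (octane).
The highest-priority functional group is an alcohol (–OH), so the name ends in -ol.
The numbering direction is chosen so that numbering from this end puts the hydroxyl group at C-3 rather than C-6.
That gives the hydroxyl at C-3; a bromo group at C-8; a fluoro group at C-4; an iodo group at C-2.
The substituents are ordered alphabetically, ignoring any di-/tri- multipliers.
Putting it together: 8-bromo-4-fluoro-2-iodooctan-3-ol.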